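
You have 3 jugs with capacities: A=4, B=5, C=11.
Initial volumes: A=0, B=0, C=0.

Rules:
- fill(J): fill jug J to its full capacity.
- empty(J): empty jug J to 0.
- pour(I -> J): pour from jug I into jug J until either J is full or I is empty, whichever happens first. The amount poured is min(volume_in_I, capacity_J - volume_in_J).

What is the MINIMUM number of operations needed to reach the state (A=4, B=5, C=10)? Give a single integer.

BFS from (A=0, B=0, C=0). One shortest path:
  1. fill(A) -> (A=4 B=0 C=0)
  2. fill(C) -> (A=4 B=0 C=11)
  3. pour(A -> B) -> (A=0 B=4 C=11)
  4. fill(A) -> (A=4 B=4 C=11)
  5. pour(C -> B) -> (A=4 B=5 C=10)
Reached target in 5 moves.

Answer: 5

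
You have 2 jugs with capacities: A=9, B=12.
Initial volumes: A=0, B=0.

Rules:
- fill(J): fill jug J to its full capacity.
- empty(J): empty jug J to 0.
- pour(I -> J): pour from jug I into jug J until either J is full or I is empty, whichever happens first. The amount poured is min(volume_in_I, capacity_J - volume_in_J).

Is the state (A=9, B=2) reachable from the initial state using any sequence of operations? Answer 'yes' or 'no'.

BFS explored all 14 reachable states.
Reachable set includes: (0,0), (0,3), (0,6), (0,9), (0,12), (3,0), (3,12), (6,0), (6,12), (9,0), (9,3), (9,6) ...
Target (A=9, B=2) not in reachable set → no.

Answer: no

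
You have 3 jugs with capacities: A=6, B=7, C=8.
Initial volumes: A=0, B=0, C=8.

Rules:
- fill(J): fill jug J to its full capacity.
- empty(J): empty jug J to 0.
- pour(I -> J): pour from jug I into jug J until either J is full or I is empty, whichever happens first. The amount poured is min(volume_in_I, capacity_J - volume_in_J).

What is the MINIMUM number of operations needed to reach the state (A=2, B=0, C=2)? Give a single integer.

BFS from (A=0, B=0, C=8). One shortest path:
  1. pour(C -> A) -> (A=6 B=0 C=2)
  2. empty(A) -> (A=0 B=0 C=2)
  3. pour(C -> B) -> (A=0 B=2 C=0)
  4. fill(C) -> (A=0 B=2 C=8)
  5. pour(C -> A) -> (A=6 B=2 C=2)
  6. empty(A) -> (A=0 B=2 C=2)
  7. pour(B -> A) -> (A=2 B=0 C=2)
Reached target in 7 moves.

Answer: 7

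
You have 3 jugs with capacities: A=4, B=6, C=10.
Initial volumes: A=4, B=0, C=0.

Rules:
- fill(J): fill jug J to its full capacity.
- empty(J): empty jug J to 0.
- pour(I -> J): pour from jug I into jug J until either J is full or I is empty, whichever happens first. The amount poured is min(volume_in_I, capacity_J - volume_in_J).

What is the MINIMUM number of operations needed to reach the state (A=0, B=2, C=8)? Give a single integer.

Answer: 4

Derivation:
BFS from (A=4, B=0, C=0). One shortest path:
  1. fill(B) -> (A=4 B=6 C=0)
  2. pour(A -> C) -> (A=0 B=6 C=4)
  3. pour(B -> A) -> (A=4 B=2 C=4)
  4. pour(A -> C) -> (A=0 B=2 C=8)
Reached target in 4 moves.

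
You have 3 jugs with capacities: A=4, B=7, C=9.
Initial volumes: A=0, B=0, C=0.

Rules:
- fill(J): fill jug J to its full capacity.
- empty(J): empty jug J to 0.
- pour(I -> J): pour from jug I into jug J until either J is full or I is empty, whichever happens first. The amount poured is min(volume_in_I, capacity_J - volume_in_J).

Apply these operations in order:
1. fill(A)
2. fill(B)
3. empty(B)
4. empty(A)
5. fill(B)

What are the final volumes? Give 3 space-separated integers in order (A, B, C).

Answer: 0 7 0

Derivation:
Step 1: fill(A) -> (A=4 B=0 C=0)
Step 2: fill(B) -> (A=4 B=7 C=0)
Step 3: empty(B) -> (A=4 B=0 C=0)
Step 4: empty(A) -> (A=0 B=0 C=0)
Step 5: fill(B) -> (A=0 B=7 C=0)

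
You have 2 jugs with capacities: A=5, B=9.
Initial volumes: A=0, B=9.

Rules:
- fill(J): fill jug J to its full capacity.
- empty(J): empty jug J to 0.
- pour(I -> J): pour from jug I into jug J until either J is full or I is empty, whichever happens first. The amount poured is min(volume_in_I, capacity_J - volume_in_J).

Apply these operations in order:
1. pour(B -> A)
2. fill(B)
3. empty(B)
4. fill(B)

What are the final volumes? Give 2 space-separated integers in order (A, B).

Step 1: pour(B -> A) -> (A=5 B=4)
Step 2: fill(B) -> (A=5 B=9)
Step 3: empty(B) -> (A=5 B=0)
Step 4: fill(B) -> (A=5 B=9)

Answer: 5 9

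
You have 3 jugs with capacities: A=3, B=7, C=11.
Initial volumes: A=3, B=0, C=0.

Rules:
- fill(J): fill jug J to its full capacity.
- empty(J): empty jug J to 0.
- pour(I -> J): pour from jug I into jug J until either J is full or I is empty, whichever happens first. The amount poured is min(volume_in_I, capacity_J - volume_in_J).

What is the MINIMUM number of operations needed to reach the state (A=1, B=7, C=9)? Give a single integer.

Answer: 8

Derivation:
BFS from (A=3, B=0, C=0). One shortest path:
  1. fill(B) -> (A=3 B=7 C=0)
  2. pour(A -> C) -> (A=0 B=7 C=3)
  3. pour(B -> A) -> (A=3 B=4 C=3)
  4. pour(A -> C) -> (A=0 B=4 C=6)
  5. pour(B -> A) -> (A=3 B=1 C=6)
  6. pour(A -> C) -> (A=0 B=1 C=9)
  7. pour(B -> A) -> (A=1 B=0 C=9)
  8. fill(B) -> (A=1 B=7 C=9)
Reached target in 8 moves.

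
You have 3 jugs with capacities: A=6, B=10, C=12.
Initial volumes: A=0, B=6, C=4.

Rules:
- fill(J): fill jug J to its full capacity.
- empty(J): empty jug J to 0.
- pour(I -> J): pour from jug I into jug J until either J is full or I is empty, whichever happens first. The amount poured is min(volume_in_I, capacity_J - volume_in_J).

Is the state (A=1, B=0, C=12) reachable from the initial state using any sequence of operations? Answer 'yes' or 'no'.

BFS explored all 128 reachable states.
Reachable set includes: (0,0,0), (0,0,2), (0,0,4), (0,0,6), (0,0,8), (0,0,10), (0,0,12), (0,2,0), (0,2,2), (0,2,4), (0,2,6), (0,2,8) ...
Target (A=1, B=0, C=12) not in reachable set → no.

Answer: no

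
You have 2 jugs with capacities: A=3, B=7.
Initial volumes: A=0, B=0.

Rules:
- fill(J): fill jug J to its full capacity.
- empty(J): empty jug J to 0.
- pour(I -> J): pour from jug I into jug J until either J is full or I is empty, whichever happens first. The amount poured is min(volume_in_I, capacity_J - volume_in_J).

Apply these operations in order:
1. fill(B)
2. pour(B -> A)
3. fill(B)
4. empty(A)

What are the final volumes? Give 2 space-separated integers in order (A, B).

Answer: 0 7

Derivation:
Step 1: fill(B) -> (A=0 B=7)
Step 2: pour(B -> A) -> (A=3 B=4)
Step 3: fill(B) -> (A=3 B=7)
Step 4: empty(A) -> (A=0 B=7)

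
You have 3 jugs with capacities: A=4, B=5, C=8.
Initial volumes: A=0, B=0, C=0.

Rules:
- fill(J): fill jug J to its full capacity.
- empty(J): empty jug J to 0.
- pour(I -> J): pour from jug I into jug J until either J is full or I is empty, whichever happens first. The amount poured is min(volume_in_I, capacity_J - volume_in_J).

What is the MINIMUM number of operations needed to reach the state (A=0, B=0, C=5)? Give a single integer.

Answer: 2

Derivation:
BFS from (A=0, B=0, C=0). One shortest path:
  1. fill(B) -> (A=0 B=5 C=0)
  2. pour(B -> C) -> (A=0 B=0 C=5)
Reached target in 2 moves.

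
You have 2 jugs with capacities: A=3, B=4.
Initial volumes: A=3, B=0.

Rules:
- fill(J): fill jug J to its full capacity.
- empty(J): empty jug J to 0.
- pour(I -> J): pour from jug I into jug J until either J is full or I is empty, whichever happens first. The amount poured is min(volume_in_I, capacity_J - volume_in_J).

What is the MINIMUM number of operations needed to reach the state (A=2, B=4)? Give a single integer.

Answer: 3

Derivation:
BFS from (A=3, B=0). One shortest path:
  1. pour(A -> B) -> (A=0 B=3)
  2. fill(A) -> (A=3 B=3)
  3. pour(A -> B) -> (A=2 B=4)
Reached target in 3 moves.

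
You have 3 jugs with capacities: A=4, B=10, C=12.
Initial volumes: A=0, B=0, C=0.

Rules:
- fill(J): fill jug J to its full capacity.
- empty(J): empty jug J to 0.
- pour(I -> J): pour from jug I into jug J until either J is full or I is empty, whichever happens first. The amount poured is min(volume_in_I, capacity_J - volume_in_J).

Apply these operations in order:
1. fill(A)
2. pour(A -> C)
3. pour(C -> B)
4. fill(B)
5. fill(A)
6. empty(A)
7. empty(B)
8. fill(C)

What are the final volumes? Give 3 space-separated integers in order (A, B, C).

Step 1: fill(A) -> (A=4 B=0 C=0)
Step 2: pour(A -> C) -> (A=0 B=0 C=4)
Step 3: pour(C -> B) -> (A=0 B=4 C=0)
Step 4: fill(B) -> (A=0 B=10 C=0)
Step 5: fill(A) -> (A=4 B=10 C=0)
Step 6: empty(A) -> (A=0 B=10 C=0)
Step 7: empty(B) -> (A=0 B=0 C=0)
Step 8: fill(C) -> (A=0 B=0 C=12)

Answer: 0 0 12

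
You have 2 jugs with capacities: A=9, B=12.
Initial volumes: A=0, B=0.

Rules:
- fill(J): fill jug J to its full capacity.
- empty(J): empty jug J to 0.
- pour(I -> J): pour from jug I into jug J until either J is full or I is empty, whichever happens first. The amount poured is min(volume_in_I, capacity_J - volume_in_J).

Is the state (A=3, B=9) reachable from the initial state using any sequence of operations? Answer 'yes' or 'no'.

Answer: no

Derivation:
BFS explored all 14 reachable states.
Reachable set includes: (0,0), (0,3), (0,6), (0,9), (0,12), (3,0), (3,12), (6,0), (6,12), (9,0), (9,3), (9,6) ...
Target (A=3, B=9) not in reachable set → no.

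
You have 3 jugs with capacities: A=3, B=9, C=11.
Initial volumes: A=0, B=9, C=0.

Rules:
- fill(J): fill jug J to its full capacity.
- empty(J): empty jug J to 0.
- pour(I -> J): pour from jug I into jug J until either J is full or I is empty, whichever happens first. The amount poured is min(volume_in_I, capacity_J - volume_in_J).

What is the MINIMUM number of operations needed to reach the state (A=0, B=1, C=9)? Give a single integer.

Answer: 7

Derivation:
BFS from (A=0, B=9, C=0). One shortest path:
  1. fill(A) -> (A=3 B=9 C=0)
  2. pour(B -> C) -> (A=3 B=0 C=9)
  3. fill(B) -> (A=3 B=9 C=9)
  4. pour(A -> C) -> (A=1 B=9 C=11)
  5. empty(C) -> (A=1 B=9 C=0)
  6. pour(B -> C) -> (A=1 B=0 C=9)
  7. pour(A -> B) -> (A=0 B=1 C=9)
Reached target in 7 moves.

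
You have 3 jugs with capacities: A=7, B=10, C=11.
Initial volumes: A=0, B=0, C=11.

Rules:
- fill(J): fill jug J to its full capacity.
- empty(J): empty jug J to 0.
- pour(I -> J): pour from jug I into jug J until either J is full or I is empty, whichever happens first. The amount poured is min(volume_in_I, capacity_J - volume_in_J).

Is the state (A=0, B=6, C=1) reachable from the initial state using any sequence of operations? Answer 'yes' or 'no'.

Answer: yes

Derivation:
BFS from (A=0, B=0, C=11):
  1. fill(B) -> (A=0 B=10 C=11)
  2. pour(B -> A) -> (A=7 B=3 C=11)
  3. empty(A) -> (A=0 B=3 C=11)
  4. pour(B -> A) -> (A=3 B=0 C=11)
  5. pour(C -> B) -> (A=3 B=10 C=1)
  6. pour(B -> A) -> (A=7 B=6 C=1)
  7. empty(A) -> (A=0 B=6 C=1)
Target reached → yes.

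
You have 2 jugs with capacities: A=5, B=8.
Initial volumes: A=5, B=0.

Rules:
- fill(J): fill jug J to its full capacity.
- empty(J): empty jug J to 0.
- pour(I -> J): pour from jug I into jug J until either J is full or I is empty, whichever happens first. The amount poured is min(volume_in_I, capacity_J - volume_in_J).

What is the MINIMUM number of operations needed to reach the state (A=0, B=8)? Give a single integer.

BFS from (A=5, B=0). One shortest path:
  1. empty(A) -> (A=0 B=0)
  2. fill(B) -> (A=0 B=8)
Reached target in 2 moves.

Answer: 2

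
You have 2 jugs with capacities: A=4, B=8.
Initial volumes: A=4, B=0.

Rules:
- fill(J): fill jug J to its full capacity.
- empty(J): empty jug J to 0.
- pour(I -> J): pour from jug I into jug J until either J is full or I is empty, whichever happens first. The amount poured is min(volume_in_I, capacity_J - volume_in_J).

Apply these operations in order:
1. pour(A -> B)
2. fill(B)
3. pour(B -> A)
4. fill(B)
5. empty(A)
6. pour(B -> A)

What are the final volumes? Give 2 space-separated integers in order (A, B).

Step 1: pour(A -> B) -> (A=0 B=4)
Step 2: fill(B) -> (A=0 B=8)
Step 3: pour(B -> A) -> (A=4 B=4)
Step 4: fill(B) -> (A=4 B=8)
Step 5: empty(A) -> (A=0 B=8)
Step 6: pour(B -> A) -> (A=4 B=4)

Answer: 4 4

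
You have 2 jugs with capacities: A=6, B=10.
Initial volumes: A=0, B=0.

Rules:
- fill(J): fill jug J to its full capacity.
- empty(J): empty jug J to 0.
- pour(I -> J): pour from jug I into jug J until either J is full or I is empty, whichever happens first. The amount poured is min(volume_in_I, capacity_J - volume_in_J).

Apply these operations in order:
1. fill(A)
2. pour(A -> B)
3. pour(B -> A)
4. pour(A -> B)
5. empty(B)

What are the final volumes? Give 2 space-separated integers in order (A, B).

Answer: 0 0

Derivation:
Step 1: fill(A) -> (A=6 B=0)
Step 2: pour(A -> B) -> (A=0 B=6)
Step 3: pour(B -> A) -> (A=6 B=0)
Step 4: pour(A -> B) -> (A=0 B=6)
Step 5: empty(B) -> (A=0 B=0)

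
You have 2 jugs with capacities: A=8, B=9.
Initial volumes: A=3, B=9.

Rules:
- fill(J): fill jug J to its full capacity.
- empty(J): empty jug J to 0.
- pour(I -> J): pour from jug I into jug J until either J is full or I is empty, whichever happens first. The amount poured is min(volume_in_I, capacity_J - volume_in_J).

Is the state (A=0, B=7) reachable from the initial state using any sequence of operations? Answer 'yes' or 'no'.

BFS from (A=3, B=9):
  1. fill(A) -> (A=8 B=9)
  2. empty(B) -> (A=8 B=0)
  3. pour(A -> B) -> (A=0 B=8)
  4. fill(A) -> (A=8 B=8)
  5. pour(A -> B) -> (A=7 B=9)
  6. empty(B) -> (A=7 B=0)
  7. pour(A -> B) -> (A=0 B=7)
Target reached → yes.

Answer: yes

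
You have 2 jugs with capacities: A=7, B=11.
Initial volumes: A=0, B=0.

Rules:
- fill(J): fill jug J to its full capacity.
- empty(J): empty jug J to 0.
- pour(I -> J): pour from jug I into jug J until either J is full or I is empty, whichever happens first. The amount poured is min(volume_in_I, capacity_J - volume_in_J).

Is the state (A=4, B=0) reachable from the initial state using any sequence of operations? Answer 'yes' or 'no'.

Answer: yes

Derivation:
BFS from (A=0, B=0):
  1. fill(B) -> (A=0 B=11)
  2. pour(B -> A) -> (A=7 B=4)
  3. empty(A) -> (A=0 B=4)
  4. pour(B -> A) -> (A=4 B=0)
Target reached → yes.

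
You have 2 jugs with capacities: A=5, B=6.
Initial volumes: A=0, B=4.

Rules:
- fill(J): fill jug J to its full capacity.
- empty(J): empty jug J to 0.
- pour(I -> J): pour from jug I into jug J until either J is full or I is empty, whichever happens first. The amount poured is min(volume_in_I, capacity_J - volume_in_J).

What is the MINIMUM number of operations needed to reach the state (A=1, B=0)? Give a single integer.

BFS from (A=0, B=4). One shortest path:
  1. fill(B) -> (A=0 B=6)
  2. pour(B -> A) -> (A=5 B=1)
  3. empty(A) -> (A=0 B=1)
  4. pour(B -> A) -> (A=1 B=0)
Reached target in 4 moves.

Answer: 4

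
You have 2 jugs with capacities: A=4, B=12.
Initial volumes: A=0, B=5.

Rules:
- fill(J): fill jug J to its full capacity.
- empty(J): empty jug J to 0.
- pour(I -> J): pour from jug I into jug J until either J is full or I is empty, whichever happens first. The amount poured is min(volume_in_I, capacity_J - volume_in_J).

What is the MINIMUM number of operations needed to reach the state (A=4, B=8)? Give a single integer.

Answer: 2

Derivation:
BFS from (A=0, B=5). One shortest path:
  1. fill(B) -> (A=0 B=12)
  2. pour(B -> A) -> (A=4 B=8)
Reached target in 2 moves.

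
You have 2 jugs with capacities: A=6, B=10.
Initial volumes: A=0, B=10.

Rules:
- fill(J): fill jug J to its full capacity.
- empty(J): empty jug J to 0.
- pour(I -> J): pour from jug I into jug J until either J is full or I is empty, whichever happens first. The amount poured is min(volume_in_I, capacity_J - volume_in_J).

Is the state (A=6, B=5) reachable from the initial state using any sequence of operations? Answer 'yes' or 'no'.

Answer: no

Derivation:
BFS explored all 16 reachable states.
Reachable set includes: (0,0), (0,2), (0,4), (0,6), (0,8), (0,10), (2,0), (2,10), (4,0), (4,10), (6,0), (6,2) ...
Target (A=6, B=5) not in reachable set → no.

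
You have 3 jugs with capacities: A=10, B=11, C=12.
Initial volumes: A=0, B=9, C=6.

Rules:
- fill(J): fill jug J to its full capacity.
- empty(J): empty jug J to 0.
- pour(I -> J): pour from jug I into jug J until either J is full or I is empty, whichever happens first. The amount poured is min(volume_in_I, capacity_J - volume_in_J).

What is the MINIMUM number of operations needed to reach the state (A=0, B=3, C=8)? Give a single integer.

BFS from (A=0, B=9, C=6). One shortest path:
  1. fill(A) -> (A=10 B=9 C=6)
  2. pour(B -> C) -> (A=10 B=3 C=12)
  3. empty(C) -> (A=10 B=3 C=0)
  4. pour(A -> C) -> (A=0 B=3 C=10)
  5. fill(A) -> (A=10 B=3 C=10)
  6. pour(A -> C) -> (A=8 B=3 C=12)
  7. empty(C) -> (A=8 B=3 C=0)
  8. pour(A -> C) -> (A=0 B=3 C=8)
Reached target in 8 moves.

Answer: 8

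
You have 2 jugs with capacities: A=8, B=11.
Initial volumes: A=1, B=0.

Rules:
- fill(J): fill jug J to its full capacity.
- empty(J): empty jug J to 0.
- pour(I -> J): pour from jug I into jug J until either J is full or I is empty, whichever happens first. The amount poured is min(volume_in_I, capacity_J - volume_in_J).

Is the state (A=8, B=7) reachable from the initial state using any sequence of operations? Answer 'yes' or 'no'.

Answer: yes

Derivation:
BFS from (A=1, B=0):
  1. fill(B) -> (A=1 B=11)
  2. pour(B -> A) -> (A=8 B=4)
  3. empty(A) -> (A=0 B=4)
  4. pour(B -> A) -> (A=4 B=0)
  5. fill(B) -> (A=4 B=11)
  6. pour(B -> A) -> (A=8 B=7)
Target reached → yes.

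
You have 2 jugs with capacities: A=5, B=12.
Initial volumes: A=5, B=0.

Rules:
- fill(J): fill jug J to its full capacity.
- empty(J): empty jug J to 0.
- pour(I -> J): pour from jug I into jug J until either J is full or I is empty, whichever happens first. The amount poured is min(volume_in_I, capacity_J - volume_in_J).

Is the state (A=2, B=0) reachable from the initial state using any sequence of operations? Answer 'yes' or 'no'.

Answer: yes

Derivation:
BFS from (A=5, B=0):
  1. empty(A) -> (A=0 B=0)
  2. fill(B) -> (A=0 B=12)
  3. pour(B -> A) -> (A=5 B=7)
  4. empty(A) -> (A=0 B=7)
  5. pour(B -> A) -> (A=5 B=2)
  6. empty(A) -> (A=0 B=2)
  7. pour(B -> A) -> (A=2 B=0)
Target reached → yes.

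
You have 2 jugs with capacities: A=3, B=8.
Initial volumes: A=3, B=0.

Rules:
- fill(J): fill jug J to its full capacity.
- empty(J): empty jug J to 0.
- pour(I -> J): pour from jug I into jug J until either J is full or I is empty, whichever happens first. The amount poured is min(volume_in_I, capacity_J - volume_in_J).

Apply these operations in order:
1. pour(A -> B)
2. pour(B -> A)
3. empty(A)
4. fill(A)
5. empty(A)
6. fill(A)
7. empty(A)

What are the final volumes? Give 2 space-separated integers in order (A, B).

Answer: 0 0

Derivation:
Step 1: pour(A -> B) -> (A=0 B=3)
Step 2: pour(B -> A) -> (A=3 B=0)
Step 3: empty(A) -> (A=0 B=0)
Step 4: fill(A) -> (A=3 B=0)
Step 5: empty(A) -> (A=0 B=0)
Step 6: fill(A) -> (A=3 B=0)
Step 7: empty(A) -> (A=0 B=0)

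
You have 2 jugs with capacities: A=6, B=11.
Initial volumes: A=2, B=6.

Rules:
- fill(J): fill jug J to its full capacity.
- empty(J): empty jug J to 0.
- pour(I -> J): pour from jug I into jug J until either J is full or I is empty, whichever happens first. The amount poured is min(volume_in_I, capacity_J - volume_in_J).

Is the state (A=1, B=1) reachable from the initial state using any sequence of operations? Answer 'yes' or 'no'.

Answer: no

Derivation:
BFS explored all 35 reachable states.
Reachable set includes: (0,0), (0,1), (0,2), (0,3), (0,4), (0,5), (0,6), (0,7), (0,8), (0,9), (0,10), (0,11) ...
Target (A=1, B=1) not in reachable set → no.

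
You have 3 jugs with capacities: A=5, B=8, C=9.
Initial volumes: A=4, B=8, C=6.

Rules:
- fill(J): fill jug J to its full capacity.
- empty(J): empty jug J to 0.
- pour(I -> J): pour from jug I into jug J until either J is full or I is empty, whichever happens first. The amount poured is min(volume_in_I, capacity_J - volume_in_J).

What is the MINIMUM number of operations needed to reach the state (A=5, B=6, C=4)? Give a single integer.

Answer: 4

Derivation:
BFS from (A=4, B=8, C=6). One shortest path:
  1. empty(B) -> (A=4 B=0 C=6)
  2. pour(C -> B) -> (A=4 B=6 C=0)
  3. pour(A -> C) -> (A=0 B=6 C=4)
  4. fill(A) -> (A=5 B=6 C=4)
Reached target in 4 moves.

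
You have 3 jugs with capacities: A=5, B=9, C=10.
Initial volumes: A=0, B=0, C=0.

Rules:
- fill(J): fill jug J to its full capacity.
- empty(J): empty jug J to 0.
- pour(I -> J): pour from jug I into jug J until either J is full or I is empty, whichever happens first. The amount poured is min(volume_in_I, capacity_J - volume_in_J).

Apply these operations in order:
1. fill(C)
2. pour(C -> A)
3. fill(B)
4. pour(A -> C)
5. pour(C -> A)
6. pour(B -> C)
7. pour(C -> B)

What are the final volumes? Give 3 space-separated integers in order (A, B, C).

Step 1: fill(C) -> (A=0 B=0 C=10)
Step 2: pour(C -> A) -> (A=5 B=0 C=5)
Step 3: fill(B) -> (A=5 B=9 C=5)
Step 4: pour(A -> C) -> (A=0 B=9 C=10)
Step 5: pour(C -> A) -> (A=5 B=9 C=5)
Step 6: pour(B -> C) -> (A=5 B=4 C=10)
Step 7: pour(C -> B) -> (A=5 B=9 C=5)

Answer: 5 9 5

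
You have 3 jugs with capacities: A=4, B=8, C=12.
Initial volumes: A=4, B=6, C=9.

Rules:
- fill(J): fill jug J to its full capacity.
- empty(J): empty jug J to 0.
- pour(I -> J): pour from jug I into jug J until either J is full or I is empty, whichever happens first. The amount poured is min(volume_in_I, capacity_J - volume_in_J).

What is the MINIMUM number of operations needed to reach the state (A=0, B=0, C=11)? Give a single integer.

Answer: 3

Derivation:
BFS from (A=4, B=6, C=9). One shortest path:
  1. pour(A -> B) -> (A=2 B=8 C=9)
  2. empty(B) -> (A=2 B=0 C=9)
  3. pour(A -> C) -> (A=0 B=0 C=11)
Reached target in 3 moves.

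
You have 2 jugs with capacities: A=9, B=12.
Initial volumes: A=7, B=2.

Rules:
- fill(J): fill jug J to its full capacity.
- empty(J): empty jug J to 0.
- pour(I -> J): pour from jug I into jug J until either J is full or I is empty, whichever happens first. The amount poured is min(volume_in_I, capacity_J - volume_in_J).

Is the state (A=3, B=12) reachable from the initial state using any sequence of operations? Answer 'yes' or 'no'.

BFS from (A=7, B=2):
  1. empty(A) -> (A=0 B=2)
  2. fill(B) -> (A=0 B=12)
  3. pour(B -> A) -> (A=9 B=3)
  4. empty(A) -> (A=0 B=3)
  5. pour(B -> A) -> (A=3 B=0)
  6. fill(B) -> (A=3 B=12)
Target reached → yes.

Answer: yes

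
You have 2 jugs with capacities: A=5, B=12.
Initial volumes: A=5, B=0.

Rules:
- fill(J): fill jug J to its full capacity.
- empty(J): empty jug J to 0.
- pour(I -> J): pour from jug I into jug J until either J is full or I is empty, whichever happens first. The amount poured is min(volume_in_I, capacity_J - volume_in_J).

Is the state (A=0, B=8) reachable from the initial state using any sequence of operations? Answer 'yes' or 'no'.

BFS from (A=5, B=0):
  1. pour(A -> B) -> (A=0 B=5)
  2. fill(A) -> (A=5 B=5)
  3. pour(A -> B) -> (A=0 B=10)
  4. fill(A) -> (A=5 B=10)
  5. pour(A -> B) -> (A=3 B=12)
  6. empty(B) -> (A=3 B=0)
  7. pour(A -> B) -> (A=0 B=3)
  8. fill(A) -> (A=5 B=3)
  9. pour(A -> B) -> (A=0 B=8)
Target reached → yes.

Answer: yes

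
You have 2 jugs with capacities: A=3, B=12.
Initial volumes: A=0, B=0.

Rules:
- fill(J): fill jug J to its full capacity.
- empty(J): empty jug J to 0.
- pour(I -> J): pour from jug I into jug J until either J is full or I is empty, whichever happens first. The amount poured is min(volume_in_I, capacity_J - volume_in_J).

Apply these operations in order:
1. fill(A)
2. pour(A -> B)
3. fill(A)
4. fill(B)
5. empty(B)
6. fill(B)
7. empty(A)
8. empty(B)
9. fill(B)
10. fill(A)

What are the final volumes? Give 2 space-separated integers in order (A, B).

Answer: 3 12

Derivation:
Step 1: fill(A) -> (A=3 B=0)
Step 2: pour(A -> B) -> (A=0 B=3)
Step 3: fill(A) -> (A=3 B=3)
Step 4: fill(B) -> (A=3 B=12)
Step 5: empty(B) -> (A=3 B=0)
Step 6: fill(B) -> (A=3 B=12)
Step 7: empty(A) -> (A=0 B=12)
Step 8: empty(B) -> (A=0 B=0)
Step 9: fill(B) -> (A=0 B=12)
Step 10: fill(A) -> (A=3 B=12)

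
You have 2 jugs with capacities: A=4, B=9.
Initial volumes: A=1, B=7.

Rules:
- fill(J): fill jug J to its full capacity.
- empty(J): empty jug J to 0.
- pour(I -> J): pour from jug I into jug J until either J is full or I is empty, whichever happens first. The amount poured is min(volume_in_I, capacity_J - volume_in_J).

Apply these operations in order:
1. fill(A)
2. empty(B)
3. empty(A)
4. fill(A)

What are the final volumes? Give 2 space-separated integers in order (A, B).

Answer: 4 0

Derivation:
Step 1: fill(A) -> (A=4 B=7)
Step 2: empty(B) -> (A=4 B=0)
Step 3: empty(A) -> (A=0 B=0)
Step 4: fill(A) -> (A=4 B=0)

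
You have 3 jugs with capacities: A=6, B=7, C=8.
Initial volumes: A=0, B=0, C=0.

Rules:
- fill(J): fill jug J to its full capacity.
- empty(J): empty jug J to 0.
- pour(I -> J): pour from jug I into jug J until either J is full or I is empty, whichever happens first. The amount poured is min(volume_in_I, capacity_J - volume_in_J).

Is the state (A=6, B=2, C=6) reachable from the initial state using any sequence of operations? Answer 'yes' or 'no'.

Answer: yes

Derivation:
BFS from (A=0, B=0, C=0):
  1. fill(C) -> (A=0 B=0 C=8)
  2. pour(C -> A) -> (A=6 B=0 C=2)
  3. pour(C -> B) -> (A=6 B=2 C=0)
  4. pour(A -> C) -> (A=0 B=2 C=6)
  5. fill(A) -> (A=6 B=2 C=6)
Target reached → yes.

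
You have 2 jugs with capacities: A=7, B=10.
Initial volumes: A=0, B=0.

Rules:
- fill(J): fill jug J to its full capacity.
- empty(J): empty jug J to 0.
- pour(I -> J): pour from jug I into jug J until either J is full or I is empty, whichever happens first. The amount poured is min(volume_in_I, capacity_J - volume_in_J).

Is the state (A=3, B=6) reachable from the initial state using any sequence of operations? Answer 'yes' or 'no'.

Answer: no

Derivation:
BFS explored all 34 reachable states.
Reachable set includes: (0,0), (0,1), (0,2), (0,3), (0,4), (0,5), (0,6), (0,7), (0,8), (0,9), (0,10), (1,0) ...
Target (A=3, B=6) not in reachable set → no.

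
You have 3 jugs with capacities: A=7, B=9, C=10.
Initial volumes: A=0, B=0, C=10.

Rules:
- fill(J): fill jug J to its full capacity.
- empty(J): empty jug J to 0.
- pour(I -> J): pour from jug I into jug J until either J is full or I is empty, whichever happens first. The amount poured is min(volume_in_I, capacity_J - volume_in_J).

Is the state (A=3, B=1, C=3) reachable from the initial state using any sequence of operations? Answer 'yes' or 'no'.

BFS explored all 448 reachable states.
Reachable set includes: (0,0,0), (0,0,1), (0,0,2), (0,0,3), (0,0,4), (0,0,5), (0,0,6), (0,0,7), (0,0,8), (0,0,9), (0,0,10), (0,1,0) ...
Target (A=3, B=1, C=3) not in reachable set → no.

Answer: no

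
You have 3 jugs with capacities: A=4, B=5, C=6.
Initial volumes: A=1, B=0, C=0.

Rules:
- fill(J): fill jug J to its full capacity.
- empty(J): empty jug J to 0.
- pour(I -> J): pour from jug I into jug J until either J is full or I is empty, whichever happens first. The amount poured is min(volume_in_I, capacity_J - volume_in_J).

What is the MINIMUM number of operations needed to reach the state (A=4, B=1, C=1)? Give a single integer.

Answer: 3

Derivation:
BFS from (A=1, B=0, C=0). One shortest path:
  1. fill(B) -> (A=1 B=5 C=0)
  2. pour(A -> C) -> (A=0 B=5 C=1)
  3. pour(B -> A) -> (A=4 B=1 C=1)
Reached target in 3 moves.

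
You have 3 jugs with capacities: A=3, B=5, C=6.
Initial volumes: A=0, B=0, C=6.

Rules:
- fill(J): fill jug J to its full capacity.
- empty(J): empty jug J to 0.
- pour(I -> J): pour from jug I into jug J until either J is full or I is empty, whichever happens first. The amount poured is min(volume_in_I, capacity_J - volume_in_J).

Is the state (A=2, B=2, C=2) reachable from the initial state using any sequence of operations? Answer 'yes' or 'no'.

BFS explored all 128 reachable states.
Reachable set includes: (0,0,0), (0,0,1), (0,0,2), (0,0,3), (0,0,4), (0,0,5), (0,0,6), (0,1,0), (0,1,1), (0,1,2), (0,1,3), (0,1,4) ...
Target (A=2, B=2, C=2) not in reachable set → no.

Answer: no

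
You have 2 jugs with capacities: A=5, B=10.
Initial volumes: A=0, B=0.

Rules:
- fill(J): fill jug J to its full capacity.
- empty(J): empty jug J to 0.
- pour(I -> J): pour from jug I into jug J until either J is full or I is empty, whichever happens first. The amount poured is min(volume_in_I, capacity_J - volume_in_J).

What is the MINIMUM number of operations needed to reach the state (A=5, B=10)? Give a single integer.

BFS from (A=0, B=0). One shortest path:
  1. fill(A) -> (A=5 B=0)
  2. fill(B) -> (A=5 B=10)
Reached target in 2 moves.

Answer: 2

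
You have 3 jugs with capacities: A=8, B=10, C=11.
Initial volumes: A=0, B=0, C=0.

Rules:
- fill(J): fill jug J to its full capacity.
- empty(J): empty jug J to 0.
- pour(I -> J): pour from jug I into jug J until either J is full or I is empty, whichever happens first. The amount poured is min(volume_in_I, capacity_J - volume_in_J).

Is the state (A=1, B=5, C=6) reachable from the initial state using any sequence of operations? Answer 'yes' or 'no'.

Answer: no

Derivation:
BFS explored all 558 reachable states.
Reachable set includes: (0,0,0), (0,0,1), (0,0,2), (0,0,3), (0,0,4), (0,0,5), (0,0,6), (0,0,7), (0,0,8), (0,0,9), (0,0,10), (0,0,11) ...
Target (A=1, B=5, C=6) not in reachable set → no.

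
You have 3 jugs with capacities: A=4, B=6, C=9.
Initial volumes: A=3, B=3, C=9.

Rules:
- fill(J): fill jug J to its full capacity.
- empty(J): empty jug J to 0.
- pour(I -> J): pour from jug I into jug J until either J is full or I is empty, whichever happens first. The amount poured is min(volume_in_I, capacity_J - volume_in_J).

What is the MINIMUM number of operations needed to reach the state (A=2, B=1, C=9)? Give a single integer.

Answer: 6

Derivation:
BFS from (A=3, B=3, C=9). One shortest path:
  1. empty(B) -> (A=3 B=0 C=9)
  2. pour(C -> A) -> (A=4 B=0 C=8)
  3. pour(A -> B) -> (A=0 B=4 C=8)
  4. pour(C -> A) -> (A=4 B=4 C=4)
  5. pour(A -> B) -> (A=2 B=6 C=4)
  6. pour(B -> C) -> (A=2 B=1 C=9)
Reached target in 6 moves.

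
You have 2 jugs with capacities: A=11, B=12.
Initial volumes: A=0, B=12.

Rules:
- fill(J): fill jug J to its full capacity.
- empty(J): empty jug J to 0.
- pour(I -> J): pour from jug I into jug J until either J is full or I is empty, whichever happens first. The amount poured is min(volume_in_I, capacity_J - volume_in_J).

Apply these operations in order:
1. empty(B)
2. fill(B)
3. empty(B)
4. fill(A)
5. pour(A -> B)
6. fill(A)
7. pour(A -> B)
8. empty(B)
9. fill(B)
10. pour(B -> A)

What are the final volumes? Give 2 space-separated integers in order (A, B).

Step 1: empty(B) -> (A=0 B=0)
Step 2: fill(B) -> (A=0 B=12)
Step 3: empty(B) -> (A=0 B=0)
Step 4: fill(A) -> (A=11 B=0)
Step 5: pour(A -> B) -> (A=0 B=11)
Step 6: fill(A) -> (A=11 B=11)
Step 7: pour(A -> B) -> (A=10 B=12)
Step 8: empty(B) -> (A=10 B=0)
Step 9: fill(B) -> (A=10 B=12)
Step 10: pour(B -> A) -> (A=11 B=11)

Answer: 11 11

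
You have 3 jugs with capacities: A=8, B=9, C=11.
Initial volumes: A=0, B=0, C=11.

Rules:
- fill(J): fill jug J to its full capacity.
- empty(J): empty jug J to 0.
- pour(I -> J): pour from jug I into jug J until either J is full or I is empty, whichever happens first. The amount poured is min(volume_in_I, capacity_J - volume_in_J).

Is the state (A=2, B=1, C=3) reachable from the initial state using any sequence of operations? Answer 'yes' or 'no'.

BFS explored all 520 reachable states.
Reachable set includes: (0,0,0), (0,0,1), (0,0,2), (0,0,3), (0,0,4), (0,0,5), (0,0,6), (0,0,7), (0,0,8), (0,0,9), (0,0,10), (0,0,11) ...
Target (A=2, B=1, C=3) not in reachable set → no.

Answer: no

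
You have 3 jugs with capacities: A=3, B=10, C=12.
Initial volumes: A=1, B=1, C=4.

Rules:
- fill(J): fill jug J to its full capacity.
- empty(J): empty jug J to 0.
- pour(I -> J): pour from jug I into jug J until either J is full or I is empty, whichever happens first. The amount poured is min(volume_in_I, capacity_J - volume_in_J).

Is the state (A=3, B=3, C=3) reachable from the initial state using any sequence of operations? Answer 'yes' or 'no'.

Answer: yes

Derivation:
BFS from (A=1, B=1, C=4):
  1. pour(B -> A) -> (A=2 B=0 C=4)
  2. pour(C -> A) -> (A=3 B=0 C=3)
  3. pour(A -> B) -> (A=0 B=3 C=3)
  4. fill(A) -> (A=3 B=3 C=3)
Target reached → yes.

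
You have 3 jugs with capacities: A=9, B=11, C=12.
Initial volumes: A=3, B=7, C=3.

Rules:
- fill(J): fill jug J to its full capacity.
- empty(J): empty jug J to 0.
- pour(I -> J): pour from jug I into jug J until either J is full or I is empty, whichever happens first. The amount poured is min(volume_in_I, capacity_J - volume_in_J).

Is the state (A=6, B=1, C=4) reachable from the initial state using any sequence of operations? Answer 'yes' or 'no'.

BFS explored all 681 reachable states.
Reachable set includes: (0,0,0), (0,0,1), (0,0,2), (0,0,3), (0,0,4), (0,0,5), (0,0,6), (0,0,7), (0,0,8), (0,0,9), (0,0,10), (0,0,11) ...
Target (A=6, B=1, C=4) not in reachable set → no.

Answer: no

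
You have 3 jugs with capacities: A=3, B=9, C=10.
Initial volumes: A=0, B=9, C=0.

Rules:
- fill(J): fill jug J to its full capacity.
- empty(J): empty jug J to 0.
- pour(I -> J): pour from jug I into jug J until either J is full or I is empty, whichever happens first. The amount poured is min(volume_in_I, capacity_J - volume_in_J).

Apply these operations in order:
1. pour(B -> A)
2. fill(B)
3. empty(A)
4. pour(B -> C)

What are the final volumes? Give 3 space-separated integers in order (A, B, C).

Answer: 0 0 9

Derivation:
Step 1: pour(B -> A) -> (A=3 B=6 C=0)
Step 2: fill(B) -> (A=3 B=9 C=0)
Step 3: empty(A) -> (A=0 B=9 C=0)
Step 4: pour(B -> C) -> (A=0 B=0 C=9)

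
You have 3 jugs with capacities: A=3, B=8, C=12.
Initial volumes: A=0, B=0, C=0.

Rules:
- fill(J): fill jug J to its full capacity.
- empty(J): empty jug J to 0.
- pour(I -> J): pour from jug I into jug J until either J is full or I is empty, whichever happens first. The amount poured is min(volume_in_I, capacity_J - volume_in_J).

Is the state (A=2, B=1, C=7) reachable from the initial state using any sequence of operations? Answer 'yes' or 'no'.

BFS explored all 314 reachable states.
Reachable set includes: (0,0,0), (0,0,1), (0,0,2), (0,0,3), (0,0,4), (0,0,5), (0,0,6), (0,0,7), (0,0,8), (0,0,9), (0,0,10), (0,0,11) ...
Target (A=2, B=1, C=7) not in reachable set → no.

Answer: no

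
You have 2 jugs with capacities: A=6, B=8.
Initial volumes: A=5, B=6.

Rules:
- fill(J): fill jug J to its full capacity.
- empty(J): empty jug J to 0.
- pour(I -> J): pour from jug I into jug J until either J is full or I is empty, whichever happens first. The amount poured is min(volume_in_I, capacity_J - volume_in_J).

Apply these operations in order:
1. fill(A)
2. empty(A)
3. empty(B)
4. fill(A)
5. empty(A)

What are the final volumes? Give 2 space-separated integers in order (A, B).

Step 1: fill(A) -> (A=6 B=6)
Step 2: empty(A) -> (A=0 B=6)
Step 3: empty(B) -> (A=0 B=0)
Step 4: fill(A) -> (A=6 B=0)
Step 5: empty(A) -> (A=0 B=0)

Answer: 0 0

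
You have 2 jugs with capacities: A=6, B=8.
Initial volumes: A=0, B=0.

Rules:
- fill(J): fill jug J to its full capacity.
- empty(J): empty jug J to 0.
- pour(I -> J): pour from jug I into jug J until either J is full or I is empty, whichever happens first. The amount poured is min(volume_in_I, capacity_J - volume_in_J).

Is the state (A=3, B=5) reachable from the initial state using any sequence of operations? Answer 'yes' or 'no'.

Answer: no

Derivation:
BFS explored all 14 reachable states.
Reachable set includes: (0,0), (0,2), (0,4), (0,6), (0,8), (2,0), (2,8), (4,0), (4,8), (6,0), (6,2), (6,4) ...
Target (A=3, B=5) not in reachable set → no.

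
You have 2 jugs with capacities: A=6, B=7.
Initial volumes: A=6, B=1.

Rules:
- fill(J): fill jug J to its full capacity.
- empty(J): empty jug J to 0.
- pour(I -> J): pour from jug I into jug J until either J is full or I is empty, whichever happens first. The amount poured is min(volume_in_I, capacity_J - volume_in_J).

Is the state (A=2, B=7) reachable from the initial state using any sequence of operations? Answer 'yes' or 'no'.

BFS from (A=6, B=1):
  1. empty(A) -> (A=0 B=1)
  2. pour(B -> A) -> (A=1 B=0)
  3. fill(B) -> (A=1 B=7)
  4. pour(B -> A) -> (A=6 B=2)
  5. empty(A) -> (A=0 B=2)
  6. pour(B -> A) -> (A=2 B=0)
  7. fill(B) -> (A=2 B=7)
Target reached → yes.

Answer: yes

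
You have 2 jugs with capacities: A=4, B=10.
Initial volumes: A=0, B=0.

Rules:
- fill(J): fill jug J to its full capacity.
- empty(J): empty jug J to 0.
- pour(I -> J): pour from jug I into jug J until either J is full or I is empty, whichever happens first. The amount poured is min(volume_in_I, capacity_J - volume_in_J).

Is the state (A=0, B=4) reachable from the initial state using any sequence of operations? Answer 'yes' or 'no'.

Answer: yes

Derivation:
BFS from (A=0, B=0):
  1. fill(A) -> (A=4 B=0)
  2. pour(A -> B) -> (A=0 B=4)
Target reached → yes.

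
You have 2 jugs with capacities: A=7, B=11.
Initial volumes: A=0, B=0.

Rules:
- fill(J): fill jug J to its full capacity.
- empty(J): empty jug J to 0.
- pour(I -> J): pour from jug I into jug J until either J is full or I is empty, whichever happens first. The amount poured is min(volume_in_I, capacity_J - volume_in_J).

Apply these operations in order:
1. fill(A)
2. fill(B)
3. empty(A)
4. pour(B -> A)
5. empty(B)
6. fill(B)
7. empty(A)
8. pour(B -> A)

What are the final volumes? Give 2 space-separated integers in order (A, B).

Answer: 7 4

Derivation:
Step 1: fill(A) -> (A=7 B=0)
Step 2: fill(B) -> (A=7 B=11)
Step 3: empty(A) -> (A=0 B=11)
Step 4: pour(B -> A) -> (A=7 B=4)
Step 5: empty(B) -> (A=7 B=0)
Step 6: fill(B) -> (A=7 B=11)
Step 7: empty(A) -> (A=0 B=11)
Step 8: pour(B -> A) -> (A=7 B=4)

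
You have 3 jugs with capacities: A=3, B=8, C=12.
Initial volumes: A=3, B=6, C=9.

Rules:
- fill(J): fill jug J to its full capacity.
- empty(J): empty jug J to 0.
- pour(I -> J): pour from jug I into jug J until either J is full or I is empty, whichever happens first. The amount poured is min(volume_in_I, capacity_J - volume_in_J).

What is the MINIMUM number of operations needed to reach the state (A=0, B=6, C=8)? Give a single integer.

BFS from (A=3, B=6, C=9). One shortest path:
  1. fill(B) -> (A=3 B=8 C=9)
  2. empty(C) -> (A=3 B=8 C=0)
  3. pour(B -> C) -> (A=3 B=0 C=8)
  4. pour(A -> B) -> (A=0 B=3 C=8)
  5. fill(A) -> (A=3 B=3 C=8)
  6. pour(A -> B) -> (A=0 B=6 C=8)
Reached target in 6 moves.

Answer: 6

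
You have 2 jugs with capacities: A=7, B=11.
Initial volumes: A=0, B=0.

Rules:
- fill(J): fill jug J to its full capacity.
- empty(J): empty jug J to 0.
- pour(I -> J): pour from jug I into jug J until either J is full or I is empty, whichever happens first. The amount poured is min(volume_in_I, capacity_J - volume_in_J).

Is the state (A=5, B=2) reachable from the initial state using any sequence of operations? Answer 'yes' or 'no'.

BFS explored all 36 reachable states.
Reachable set includes: (0,0), (0,1), (0,2), (0,3), (0,4), (0,5), (0,6), (0,7), (0,8), (0,9), (0,10), (0,11) ...
Target (A=5, B=2) not in reachable set → no.

Answer: no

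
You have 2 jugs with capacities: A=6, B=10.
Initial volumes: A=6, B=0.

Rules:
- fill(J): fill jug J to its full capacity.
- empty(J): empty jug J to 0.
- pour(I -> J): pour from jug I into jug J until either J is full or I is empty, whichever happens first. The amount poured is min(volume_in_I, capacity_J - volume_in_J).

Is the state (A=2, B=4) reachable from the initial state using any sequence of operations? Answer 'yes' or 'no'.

BFS explored all 16 reachable states.
Reachable set includes: (0,0), (0,2), (0,4), (0,6), (0,8), (0,10), (2,0), (2,10), (4,0), (4,10), (6,0), (6,2) ...
Target (A=2, B=4) not in reachable set → no.

Answer: no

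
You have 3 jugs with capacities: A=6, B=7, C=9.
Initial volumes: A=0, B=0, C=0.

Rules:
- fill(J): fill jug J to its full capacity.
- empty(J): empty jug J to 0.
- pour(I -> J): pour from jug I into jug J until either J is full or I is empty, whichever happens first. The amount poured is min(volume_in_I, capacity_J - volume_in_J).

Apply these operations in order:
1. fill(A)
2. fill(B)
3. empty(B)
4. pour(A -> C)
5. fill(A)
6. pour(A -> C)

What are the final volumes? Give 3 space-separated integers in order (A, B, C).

Step 1: fill(A) -> (A=6 B=0 C=0)
Step 2: fill(B) -> (A=6 B=7 C=0)
Step 3: empty(B) -> (A=6 B=0 C=0)
Step 4: pour(A -> C) -> (A=0 B=0 C=6)
Step 5: fill(A) -> (A=6 B=0 C=6)
Step 6: pour(A -> C) -> (A=3 B=0 C=9)

Answer: 3 0 9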